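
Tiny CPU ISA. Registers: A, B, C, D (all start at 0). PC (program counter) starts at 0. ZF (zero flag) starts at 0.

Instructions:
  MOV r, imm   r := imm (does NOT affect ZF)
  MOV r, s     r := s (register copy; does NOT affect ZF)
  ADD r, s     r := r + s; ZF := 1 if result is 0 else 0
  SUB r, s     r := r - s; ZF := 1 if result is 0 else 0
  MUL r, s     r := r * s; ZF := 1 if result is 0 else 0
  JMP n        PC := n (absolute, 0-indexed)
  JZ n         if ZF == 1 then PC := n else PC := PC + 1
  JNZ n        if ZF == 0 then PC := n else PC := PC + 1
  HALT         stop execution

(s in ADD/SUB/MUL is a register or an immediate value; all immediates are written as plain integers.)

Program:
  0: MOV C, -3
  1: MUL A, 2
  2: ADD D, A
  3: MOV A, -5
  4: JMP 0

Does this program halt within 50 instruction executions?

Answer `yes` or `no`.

Answer: no

Derivation:
Step 1: PC=0 exec 'MOV C, -3'. After: A=0 B=0 C=-3 D=0 ZF=0 PC=1
Step 2: PC=1 exec 'MUL A, 2'. After: A=0 B=0 C=-3 D=0 ZF=1 PC=2
Step 3: PC=2 exec 'ADD D, A'. After: A=0 B=0 C=-3 D=0 ZF=1 PC=3
Step 4: PC=3 exec 'MOV A, -5'. After: A=-5 B=0 C=-3 D=0 ZF=1 PC=4
Step 5: PC=4 exec 'JMP 0'. After: A=-5 B=0 C=-3 D=0 ZF=1 PC=0
Step 6: PC=0 exec 'MOV C, -3'. After: A=-5 B=0 C=-3 D=0 ZF=1 PC=1
Step 7: PC=1 exec 'MUL A, 2'. After: A=-10 B=0 C=-3 D=0 ZF=0 PC=2
Step 8: PC=2 exec 'ADD D, A'. After: A=-10 B=0 C=-3 D=-10 ZF=0 PC=3
Step 9: PC=3 exec 'MOV A, -5'. After: A=-5 B=0 C=-3 D=-10 ZF=0 PC=4
Step 10: PC=4 exec 'JMP 0'. After: A=-5 B=0 C=-3 D=-10 ZF=0 PC=0
Step 11: PC=0 exec 'MOV C, -3'. After: A=-5 B=0 C=-3 D=-10 ZF=0 PC=1
Step 12: PC=1 exec 'MUL A, 2'. After: A=-10 B=0 C=-3 D=-10 ZF=0 PC=2
Step 13: PC=2 exec 'ADD D, A'. After: A=-10 B=0 C=-3 D=-20 ZF=0 PC=3
Step 14: PC=3 exec 'MOV A, -5'. After: A=-5 B=0 C=-3 D=-20 ZF=0 PC=4
Step 15: PC=4 exec 'JMP 0'. After: A=-5 B=0 C=-3 D=-20 ZF=0 PC=0
After 50 steps: not halted. PC revisits the same instructions with no path to HALT; will never halt.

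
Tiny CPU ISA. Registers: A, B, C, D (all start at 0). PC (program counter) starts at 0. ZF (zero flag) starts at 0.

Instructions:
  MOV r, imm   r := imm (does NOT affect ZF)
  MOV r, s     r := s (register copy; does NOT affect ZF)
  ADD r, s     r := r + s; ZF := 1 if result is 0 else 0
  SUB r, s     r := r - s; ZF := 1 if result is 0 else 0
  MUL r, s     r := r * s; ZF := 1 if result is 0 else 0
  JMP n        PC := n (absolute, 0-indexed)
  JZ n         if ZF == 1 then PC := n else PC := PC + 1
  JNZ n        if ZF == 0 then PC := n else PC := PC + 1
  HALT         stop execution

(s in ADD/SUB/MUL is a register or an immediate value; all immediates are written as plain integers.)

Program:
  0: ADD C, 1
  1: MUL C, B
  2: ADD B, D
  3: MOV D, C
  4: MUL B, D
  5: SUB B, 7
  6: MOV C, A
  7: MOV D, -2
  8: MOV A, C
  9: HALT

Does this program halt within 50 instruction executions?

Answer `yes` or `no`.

Step 1: PC=0 exec 'ADD C, 1'. After: A=0 B=0 C=1 D=0 ZF=0 PC=1
Step 2: PC=1 exec 'MUL C, B'. After: A=0 B=0 C=0 D=0 ZF=1 PC=2
Step 3: PC=2 exec 'ADD B, D'. After: A=0 B=0 C=0 D=0 ZF=1 PC=3
Step 4: PC=3 exec 'MOV D, C'. After: A=0 B=0 C=0 D=0 ZF=1 PC=4
Step 5: PC=4 exec 'MUL B, D'. After: A=0 B=0 C=0 D=0 ZF=1 PC=5
Step 6: PC=5 exec 'SUB B, 7'. After: A=0 B=-7 C=0 D=0 ZF=0 PC=6
Step 7: PC=6 exec 'MOV C, A'. After: A=0 B=-7 C=0 D=0 ZF=0 PC=7
Step 8: PC=7 exec 'MOV D, -2'. After: A=0 B=-7 C=0 D=-2 ZF=0 PC=8
Step 9: PC=8 exec 'MOV A, C'. After: A=0 B=-7 C=0 D=-2 ZF=0 PC=9
Step 10: PC=9 exec 'HALT'. After: A=0 B=-7 C=0 D=-2 ZF=0 PC=9 HALTED

Answer: yes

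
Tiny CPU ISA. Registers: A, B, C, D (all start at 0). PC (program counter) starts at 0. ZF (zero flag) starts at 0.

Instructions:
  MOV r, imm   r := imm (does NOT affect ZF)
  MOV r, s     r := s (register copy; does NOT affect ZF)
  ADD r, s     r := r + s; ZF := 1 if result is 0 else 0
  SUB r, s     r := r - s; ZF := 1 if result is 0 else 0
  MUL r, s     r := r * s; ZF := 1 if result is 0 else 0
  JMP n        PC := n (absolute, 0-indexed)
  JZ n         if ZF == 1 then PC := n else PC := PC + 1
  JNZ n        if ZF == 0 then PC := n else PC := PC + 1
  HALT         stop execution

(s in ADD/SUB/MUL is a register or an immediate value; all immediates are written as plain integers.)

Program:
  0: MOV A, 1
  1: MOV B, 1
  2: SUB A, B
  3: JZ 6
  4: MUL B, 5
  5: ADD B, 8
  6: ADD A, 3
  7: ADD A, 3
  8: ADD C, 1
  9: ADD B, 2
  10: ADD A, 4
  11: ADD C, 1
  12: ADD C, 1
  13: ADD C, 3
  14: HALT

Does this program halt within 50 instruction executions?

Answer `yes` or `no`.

Answer: yes

Derivation:
Step 1: PC=0 exec 'MOV A, 1'. After: A=1 B=0 C=0 D=0 ZF=0 PC=1
Step 2: PC=1 exec 'MOV B, 1'. After: A=1 B=1 C=0 D=0 ZF=0 PC=2
Step 3: PC=2 exec 'SUB A, B'. After: A=0 B=1 C=0 D=0 ZF=1 PC=3
Step 4: PC=3 exec 'JZ 6'. After: A=0 B=1 C=0 D=0 ZF=1 PC=6
Step 5: PC=6 exec 'ADD A, 3'. After: A=3 B=1 C=0 D=0 ZF=0 PC=7
Step 6: PC=7 exec 'ADD A, 3'. After: A=6 B=1 C=0 D=0 ZF=0 PC=8
Step 7: PC=8 exec 'ADD C, 1'. After: A=6 B=1 C=1 D=0 ZF=0 PC=9
Step 8: PC=9 exec 'ADD B, 2'. After: A=6 B=3 C=1 D=0 ZF=0 PC=10
Step 9: PC=10 exec 'ADD A, 4'. After: A=10 B=3 C=1 D=0 ZF=0 PC=11
Step 10: PC=11 exec 'ADD C, 1'. After: A=10 B=3 C=2 D=0 ZF=0 PC=12
Step 11: PC=12 exec 'ADD C, 1'. After: A=10 B=3 C=3 D=0 ZF=0 PC=13
Step 12: PC=13 exec 'ADD C, 3'. After: A=10 B=3 C=6 D=0 ZF=0 PC=14
Step 13: PC=14 exec 'HALT'. After: A=10 B=3 C=6 D=0 ZF=0 PC=14 HALTED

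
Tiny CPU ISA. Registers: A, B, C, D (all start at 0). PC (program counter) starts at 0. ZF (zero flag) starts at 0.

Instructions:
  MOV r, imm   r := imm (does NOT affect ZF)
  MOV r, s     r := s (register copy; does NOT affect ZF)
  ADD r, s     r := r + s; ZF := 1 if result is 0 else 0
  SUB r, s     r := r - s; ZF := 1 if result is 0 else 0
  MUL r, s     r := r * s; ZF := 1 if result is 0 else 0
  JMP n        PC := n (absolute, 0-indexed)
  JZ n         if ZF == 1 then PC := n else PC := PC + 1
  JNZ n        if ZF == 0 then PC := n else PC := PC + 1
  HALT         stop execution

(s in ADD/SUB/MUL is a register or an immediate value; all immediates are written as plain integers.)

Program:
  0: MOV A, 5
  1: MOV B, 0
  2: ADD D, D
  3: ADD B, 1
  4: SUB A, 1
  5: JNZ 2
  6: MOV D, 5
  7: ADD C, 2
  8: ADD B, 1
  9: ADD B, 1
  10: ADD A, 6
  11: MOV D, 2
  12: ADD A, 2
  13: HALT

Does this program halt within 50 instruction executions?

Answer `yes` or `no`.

Step 1: PC=0 exec 'MOV A, 5'. After: A=5 B=0 C=0 D=0 ZF=0 PC=1
Step 2: PC=1 exec 'MOV B, 0'. After: A=5 B=0 C=0 D=0 ZF=0 PC=2
Step 3: PC=2 exec 'ADD D, D'. After: A=5 B=0 C=0 D=0 ZF=1 PC=3
Step 4: PC=3 exec 'ADD B, 1'. After: A=5 B=1 C=0 D=0 ZF=0 PC=4
Step 5: PC=4 exec 'SUB A, 1'. After: A=4 B=1 C=0 D=0 ZF=0 PC=5
Step 6: PC=5 exec 'JNZ 2'. After: A=4 B=1 C=0 D=0 ZF=0 PC=2
Step 7: PC=2 exec 'ADD D, D'. After: A=4 B=1 C=0 D=0 ZF=1 PC=3
Step 8: PC=3 exec 'ADD B, 1'. After: A=4 B=2 C=0 D=0 ZF=0 PC=4
Step 9: PC=4 exec 'SUB A, 1'. After: A=3 B=2 C=0 D=0 ZF=0 PC=5
Step 10: PC=5 exec 'JNZ 2'. After: A=3 B=2 C=0 D=0 ZF=0 PC=2
Step 11: PC=2 exec 'ADD D, D'. After: A=3 B=2 C=0 D=0 ZF=1 PC=3
Step 12: PC=3 exec 'ADD B, 1'. After: A=3 B=3 C=0 D=0 ZF=0 PC=4
Step 13: PC=4 exec 'SUB A, 1'. After: A=2 B=3 C=0 D=0 ZF=0 PC=5
Step 14: PC=5 exec 'JNZ 2'. After: A=2 B=3 C=0 D=0 ZF=0 PC=2
Step 15: PC=2 exec 'ADD D, D'. After: A=2 B=3 C=0 D=0 ZF=1 PC=3
Step 16: PC=3 exec 'ADD B, 1'. After: A=2 B=4 C=0 D=0 ZF=0 PC=4
Step 17: PC=4 exec 'SUB A, 1'. After: A=1 B=4 C=0 D=0 ZF=0 PC=5
Step 18: PC=5 exec 'JNZ 2'. After: A=1 B=4 C=0 D=0 ZF=0 PC=2
Step 19: PC=2 exec 'ADD D, D'. After: A=1 B=4 C=0 D=0 ZF=1 PC=3
Step 20: PC=3 exec 'ADD B, 1'. After: A=1 B=5 C=0 D=0 ZF=0 PC=4
Step 21: PC=4 exec 'SUB A, 1'. After: A=0 B=5 C=0 D=0 ZF=1 PC=5
Step 22: PC=5 exec 'JNZ 2'. After: A=0 B=5 C=0 D=0 ZF=1 PC=6
Step 23: PC=6 exec 'MOV D, 5'. After: A=0 B=5 C=0 D=5 ZF=1 PC=7
Step 24: PC=7 exec 'ADD C, 2'. After: A=0 B=5 C=2 D=5 ZF=0 PC=8
Step 25: PC=8 exec 'ADD B, 1'. After: A=0 B=6 C=2 D=5 ZF=0 PC=9
Step 26: PC=9 exec 'ADD B, 1'. After: A=0 B=7 C=2 D=5 ZF=0 PC=10
Step 27: PC=10 exec 'ADD A, 6'. After: A=6 B=7 C=2 D=5 ZF=0 PC=11
Step 28: PC=11 exec 'MOV D, 2'. After: A=6 B=7 C=2 D=2 ZF=0 PC=12
Step 29: PC=12 exec 'ADD A, 2'. After: A=8 B=7 C=2 D=2 ZF=0 PC=13
Step 30: PC=13 exec 'HALT'. After: A=8 B=7 C=2 D=2 ZF=0 PC=13 HALTED

Answer: yes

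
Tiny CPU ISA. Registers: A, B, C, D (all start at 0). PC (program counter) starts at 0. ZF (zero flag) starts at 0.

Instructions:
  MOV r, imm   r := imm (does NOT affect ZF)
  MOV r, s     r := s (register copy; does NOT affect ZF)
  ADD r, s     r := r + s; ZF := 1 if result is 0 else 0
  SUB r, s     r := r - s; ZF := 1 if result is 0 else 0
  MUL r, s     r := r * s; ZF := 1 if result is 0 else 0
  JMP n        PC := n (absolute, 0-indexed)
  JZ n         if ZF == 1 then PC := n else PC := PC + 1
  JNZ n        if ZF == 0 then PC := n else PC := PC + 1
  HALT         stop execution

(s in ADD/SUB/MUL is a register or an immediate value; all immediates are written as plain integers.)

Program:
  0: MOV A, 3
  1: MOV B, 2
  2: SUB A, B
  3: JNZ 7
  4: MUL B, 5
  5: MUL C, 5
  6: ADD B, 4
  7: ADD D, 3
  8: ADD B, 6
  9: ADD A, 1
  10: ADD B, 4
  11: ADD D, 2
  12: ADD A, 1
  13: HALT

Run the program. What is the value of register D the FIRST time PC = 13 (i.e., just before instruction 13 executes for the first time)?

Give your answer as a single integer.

Step 1: PC=0 exec 'MOV A, 3'. After: A=3 B=0 C=0 D=0 ZF=0 PC=1
Step 2: PC=1 exec 'MOV B, 2'. After: A=3 B=2 C=0 D=0 ZF=0 PC=2
Step 3: PC=2 exec 'SUB A, B'. After: A=1 B=2 C=0 D=0 ZF=0 PC=3
Step 4: PC=3 exec 'JNZ 7'. After: A=1 B=2 C=0 D=0 ZF=0 PC=7
Step 5: PC=7 exec 'ADD D, 3'. After: A=1 B=2 C=0 D=3 ZF=0 PC=8
Step 6: PC=8 exec 'ADD B, 6'. After: A=1 B=8 C=0 D=3 ZF=0 PC=9
Step 7: PC=9 exec 'ADD A, 1'. After: A=2 B=8 C=0 D=3 ZF=0 PC=10
Step 8: PC=10 exec 'ADD B, 4'. After: A=2 B=12 C=0 D=3 ZF=0 PC=11
Step 9: PC=11 exec 'ADD D, 2'. After: A=2 B=12 C=0 D=5 ZF=0 PC=12
Step 10: PC=12 exec 'ADD A, 1'. After: A=3 B=12 C=0 D=5 ZF=0 PC=13
First time PC=13: D=5

5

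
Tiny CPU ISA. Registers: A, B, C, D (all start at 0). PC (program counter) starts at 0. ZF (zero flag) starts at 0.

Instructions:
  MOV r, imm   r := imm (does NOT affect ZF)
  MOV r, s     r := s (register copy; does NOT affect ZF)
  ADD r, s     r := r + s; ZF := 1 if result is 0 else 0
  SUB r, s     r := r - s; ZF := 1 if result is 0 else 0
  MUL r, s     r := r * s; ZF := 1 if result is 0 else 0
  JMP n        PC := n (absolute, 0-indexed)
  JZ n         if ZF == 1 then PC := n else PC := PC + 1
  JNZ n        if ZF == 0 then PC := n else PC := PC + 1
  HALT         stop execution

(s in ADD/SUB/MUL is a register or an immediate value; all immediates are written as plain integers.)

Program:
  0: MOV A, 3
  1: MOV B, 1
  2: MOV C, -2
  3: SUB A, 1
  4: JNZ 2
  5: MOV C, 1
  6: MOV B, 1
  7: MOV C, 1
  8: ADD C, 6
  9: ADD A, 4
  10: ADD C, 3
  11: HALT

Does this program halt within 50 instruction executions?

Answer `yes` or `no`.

Answer: yes

Derivation:
Step 1: PC=0 exec 'MOV A, 3'. After: A=3 B=0 C=0 D=0 ZF=0 PC=1
Step 2: PC=1 exec 'MOV B, 1'. After: A=3 B=1 C=0 D=0 ZF=0 PC=2
Step 3: PC=2 exec 'MOV C, -2'. After: A=3 B=1 C=-2 D=0 ZF=0 PC=3
Step 4: PC=3 exec 'SUB A, 1'. After: A=2 B=1 C=-2 D=0 ZF=0 PC=4
Step 5: PC=4 exec 'JNZ 2'. After: A=2 B=1 C=-2 D=0 ZF=0 PC=2
Step 6: PC=2 exec 'MOV C, -2'. After: A=2 B=1 C=-2 D=0 ZF=0 PC=3
Step 7: PC=3 exec 'SUB A, 1'. After: A=1 B=1 C=-2 D=0 ZF=0 PC=4
Step 8: PC=4 exec 'JNZ 2'. After: A=1 B=1 C=-2 D=0 ZF=0 PC=2
Step 9: PC=2 exec 'MOV C, -2'. After: A=1 B=1 C=-2 D=0 ZF=0 PC=3
Step 10: PC=3 exec 'SUB A, 1'. After: A=0 B=1 C=-2 D=0 ZF=1 PC=4
Step 11: PC=4 exec 'JNZ 2'. After: A=0 B=1 C=-2 D=0 ZF=1 PC=5
Step 12: PC=5 exec 'MOV C, 1'. After: A=0 B=1 C=1 D=0 ZF=1 PC=6
Step 13: PC=6 exec 'MOV B, 1'. After: A=0 B=1 C=1 D=0 ZF=1 PC=7
Step 14: PC=7 exec 'MOV C, 1'. After: A=0 B=1 C=1 D=0 ZF=1 PC=8
Step 15: PC=8 exec 'ADD C, 6'. After: A=0 B=1 C=7 D=0 ZF=0 PC=9
Step 16: PC=9 exec 'ADD A, 4'. After: A=4 B=1 C=7 D=0 ZF=0 PC=10
Step 17: PC=10 exec 'ADD C, 3'. After: A=4 B=1 C=10 D=0 ZF=0 PC=11
Step 18: PC=11 exec 'HALT'. After: A=4 B=1 C=10 D=0 ZF=0 PC=11 HALTED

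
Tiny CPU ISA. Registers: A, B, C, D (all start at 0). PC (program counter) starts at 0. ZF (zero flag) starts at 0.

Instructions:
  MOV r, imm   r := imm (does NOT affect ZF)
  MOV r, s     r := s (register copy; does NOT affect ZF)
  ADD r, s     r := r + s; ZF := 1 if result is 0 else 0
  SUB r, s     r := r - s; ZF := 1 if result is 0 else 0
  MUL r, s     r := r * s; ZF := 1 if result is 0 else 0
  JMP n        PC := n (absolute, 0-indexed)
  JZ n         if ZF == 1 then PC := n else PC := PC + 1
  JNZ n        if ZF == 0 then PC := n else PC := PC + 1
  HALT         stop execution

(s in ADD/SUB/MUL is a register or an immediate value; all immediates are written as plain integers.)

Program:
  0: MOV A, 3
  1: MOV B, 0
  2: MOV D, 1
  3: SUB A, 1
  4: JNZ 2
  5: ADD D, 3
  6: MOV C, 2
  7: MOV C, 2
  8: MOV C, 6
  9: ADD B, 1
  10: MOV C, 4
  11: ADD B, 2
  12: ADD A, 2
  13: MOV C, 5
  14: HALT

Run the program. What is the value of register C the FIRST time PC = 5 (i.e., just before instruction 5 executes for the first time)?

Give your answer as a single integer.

Step 1: PC=0 exec 'MOV A, 3'. After: A=3 B=0 C=0 D=0 ZF=0 PC=1
Step 2: PC=1 exec 'MOV B, 0'. After: A=3 B=0 C=0 D=0 ZF=0 PC=2
Step 3: PC=2 exec 'MOV D, 1'. After: A=3 B=0 C=0 D=1 ZF=0 PC=3
Step 4: PC=3 exec 'SUB A, 1'. After: A=2 B=0 C=0 D=1 ZF=0 PC=4
Step 5: PC=4 exec 'JNZ 2'. After: A=2 B=0 C=0 D=1 ZF=0 PC=2
Step 6: PC=2 exec 'MOV D, 1'. After: A=2 B=0 C=0 D=1 ZF=0 PC=3
Step 7: PC=3 exec 'SUB A, 1'. After: A=1 B=0 C=0 D=1 ZF=0 PC=4
Step 8: PC=4 exec 'JNZ 2'. After: A=1 B=0 C=0 D=1 ZF=0 PC=2
Step 9: PC=2 exec 'MOV D, 1'. After: A=1 B=0 C=0 D=1 ZF=0 PC=3
Step 10: PC=3 exec 'SUB A, 1'. After: A=0 B=0 C=0 D=1 ZF=1 PC=4
Step 11: PC=4 exec 'JNZ 2'. After: A=0 B=0 C=0 D=1 ZF=1 PC=5
First time PC=5: C=0

0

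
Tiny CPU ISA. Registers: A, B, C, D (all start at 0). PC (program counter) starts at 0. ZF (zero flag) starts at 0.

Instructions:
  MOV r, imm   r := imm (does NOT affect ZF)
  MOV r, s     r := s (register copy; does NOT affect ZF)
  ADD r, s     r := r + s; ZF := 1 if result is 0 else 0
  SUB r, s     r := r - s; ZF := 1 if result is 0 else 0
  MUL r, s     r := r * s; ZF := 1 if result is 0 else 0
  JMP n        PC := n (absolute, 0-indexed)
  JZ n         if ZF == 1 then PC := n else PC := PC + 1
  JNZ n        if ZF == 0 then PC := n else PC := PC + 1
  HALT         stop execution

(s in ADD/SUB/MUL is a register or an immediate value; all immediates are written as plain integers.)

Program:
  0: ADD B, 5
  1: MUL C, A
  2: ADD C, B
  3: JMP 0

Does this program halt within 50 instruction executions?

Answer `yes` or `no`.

Answer: no

Derivation:
Step 1: PC=0 exec 'ADD B, 5'. After: A=0 B=5 C=0 D=0 ZF=0 PC=1
Step 2: PC=1 exec 'MUL C, A'. After: A=0 B=5 C=0 D=0 ZF=1 PC=2
Step 3: PC=2 exec 'ADD C, B'. After: A=0 B=5 C=5 D=0 ZF=0 PC=3
Step 4: PC=3 exec 'JMP 0'. After: A=0 B=5 C=5 D=0 ZF=0 PC=0
Step 5: PC=0 exec 'ADD B, 5'. After: A=0 B=10 C=5 D=0 ZF=0 PC=1
Step 6: PC=1 exec 'MUL C, A'. After: A=0 B=10 C=0 D=0 ZF=1 PC=2
Step 7: PC=2 exec 'ADD C, B'. After: A=0 B=10 C=10 D=0 ZF=0 PC=3
Step 8: PC=3 exec 'JMP 0'. After: A=0 B=10 C=10 D=0 ZF=0 PC=0
Step 9: PC=0 exec 'ADD B, 5'. After: A=0 B=15 C=10 D=0 ZF=0 PC=1
Step 10: PC=1 exec 'MUL C, A'. After: A=0 B=15 C=0 D=0 ZF=1 PC=2
Step 11: PC=2 exec 'ADD C, B'. After: A=0 B=15 C=15 D=0 ZF=0 PC=3
Step 12: PC=3 exec 'JMP 0'. After: A=0 B=15 C=15 D=0 ZF=0 PC=0
Step 13: PC=0 exec 'ADD B, 5'. After: A=0 B=20 C=15 D=0 ZF=0 PC=1
Step 14: PC=1 exec 'MUL C, A'. After: A=0 B=20 C=0 D=0 ZF=1 PC=2
Step 15: PC=2 exec 'ADD C, B'. After: A=0 B=20 C=20 D=0 ZF=0 PC=3
After 50 steps: not halted. PC revisits the same instructions with no path to HALT; will never halt.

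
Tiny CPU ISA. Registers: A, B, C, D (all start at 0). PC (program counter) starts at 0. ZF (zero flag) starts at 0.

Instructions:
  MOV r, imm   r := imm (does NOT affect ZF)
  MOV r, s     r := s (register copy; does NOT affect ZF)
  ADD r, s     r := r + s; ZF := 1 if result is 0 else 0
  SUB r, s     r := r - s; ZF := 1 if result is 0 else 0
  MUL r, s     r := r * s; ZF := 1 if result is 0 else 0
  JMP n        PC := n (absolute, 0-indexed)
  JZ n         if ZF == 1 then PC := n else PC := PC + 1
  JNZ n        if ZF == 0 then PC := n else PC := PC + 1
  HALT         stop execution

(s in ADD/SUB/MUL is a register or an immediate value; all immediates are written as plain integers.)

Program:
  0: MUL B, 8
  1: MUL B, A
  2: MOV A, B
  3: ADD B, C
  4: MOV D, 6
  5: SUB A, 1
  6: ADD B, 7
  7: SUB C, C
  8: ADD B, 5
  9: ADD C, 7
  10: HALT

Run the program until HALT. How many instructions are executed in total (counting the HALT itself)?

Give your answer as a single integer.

Answer: 11

Derivation:
Step 1: PC=0 exec 'MUL B, 8'. After: A=0 B=0 C=0 D=0 ZF=1 PC=1
Step 2: PC=1 exec 'MUL B, A'. After: A=0 B=0 C=0 D=0 ZF=1 PC=2
Step 3: PC=2 exec 'MOV A, B'. After: A=0 B=0 C=0 D=0 ZF=1 PC=3
Step 4: PC=3 exec 'ADD B, C'. After: A=0 B=0 C=0 D=0 ZF=1 PC=4
Step 5: PC=4 exec 'MOV D, 6'. After: A=0 B=0 C=0 D=6 ZF=1 PC=5
Step 6: PC=5 exec 'SUB A, 1'. After: A=-1 B=0 C=0 D=6 ZF=0 PC=6
Step 7: PC=6 exec 'ADD B, 7'. After: A=-1 B=7 C=0 D=6 ZF=0 PC=7
Step 8: PC=7 exec 'SUB C, C'. After: A=-1 B=7 C=0 D=6 ZF=1 PC=8
Step 9: PC=8 exec 'ADD B, 5'. After: A=-1 B=12 C=0 D=6 ZF=0 PC=9
Step 10: PC=9 exec 'ADD C, 7'. After: A=-1 B=12 C=7 D=6 ZF=0 PC=10
Step 11: PC=10 exec 'HALT'. After: A=-1 B=12 C=7 D=6 ZF=0 PC=10 HALTED
Total instructions executed: 11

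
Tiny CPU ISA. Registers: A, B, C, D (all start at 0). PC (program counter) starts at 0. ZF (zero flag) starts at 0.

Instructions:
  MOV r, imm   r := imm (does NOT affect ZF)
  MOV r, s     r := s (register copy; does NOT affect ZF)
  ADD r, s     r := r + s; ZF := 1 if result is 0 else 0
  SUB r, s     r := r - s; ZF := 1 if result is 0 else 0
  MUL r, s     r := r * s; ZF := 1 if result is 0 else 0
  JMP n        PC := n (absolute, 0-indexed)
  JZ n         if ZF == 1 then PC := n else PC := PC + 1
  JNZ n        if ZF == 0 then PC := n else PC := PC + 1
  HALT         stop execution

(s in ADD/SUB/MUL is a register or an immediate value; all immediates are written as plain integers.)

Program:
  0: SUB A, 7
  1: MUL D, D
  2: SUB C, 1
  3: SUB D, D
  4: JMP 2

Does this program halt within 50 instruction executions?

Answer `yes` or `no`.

Answer: no

Derivation:
Step 1: PC=0 exec 'SUB A, 7'. After: A=-7 B=0 C=0 D=0 ZF=0 PC=1
Step 2: PC=1 exec 'MUL D, D'. After: A=-7 B=0 C=0 D=0 ZF=1 PC=2
Step 3: PC=2 exec 'SUB C, 1'. After: A=-7 B=0 C=-1 D=0 ZF=0 PC=3
Step 4: PC=3 exec 'SUB D, D'. After: A=-7 B=0 C=-1 D=0 ZF=1 PC=4
Step 5: PC=4 exec 'JMP 2'. After: A=-7 B=0 C=-1 D=0 ZF=1 PC=2
Step 6: PC=2 exec 'SUB C, 1'. After: A=-7 B=0 C=-2 D=0 ZF=0 PC=3
Step 7: PC=3 exec 'SUB D, D'. After: A=-7 B=0 C=-2 D=0 ZF=1 PC=4
Step 8: PC=4 exec 'JMP 2'. After: A=-7 B=0 C=-2 D=0 ZF=1 PC=2
Step 9: PC=2 exec 'SUB C, 1'. After: A=-7 B=0 C=-3 D=0 ZF=0 PC=3
Step 10: PC=3 exec 'SUB D, D'. After: A=-7 B=0 C=-3 D=0 ZF=1 PC=4
Step 11: PC=4 exec 'JMP 2'. After: A=-7 B=0 C=-3 D=0 ZF=1 PC=2
Step 12: PC=2 exec 'SUB C, 1'. After: A=-7 B=0 C=-4 D=0 ZF=0 PC=3
Step 13: PC=3 exec 'SUB D, D'. After: A=-7 B=0 C=-4 D=0 ZF=1 PC=4
Step 14: PC=4 exec 'JMP 2'. After: A=-7 B=0 C=-4 D=0 ZF=1 PC=2
Step 15: PC=2 exec 'SUB C, 1'. After: A=-7 B=0 C=-5 D=0 ZF=0 PC=3
After 50 steps: not halted. PC revisits the same instructions with no path to HALT; will never halt.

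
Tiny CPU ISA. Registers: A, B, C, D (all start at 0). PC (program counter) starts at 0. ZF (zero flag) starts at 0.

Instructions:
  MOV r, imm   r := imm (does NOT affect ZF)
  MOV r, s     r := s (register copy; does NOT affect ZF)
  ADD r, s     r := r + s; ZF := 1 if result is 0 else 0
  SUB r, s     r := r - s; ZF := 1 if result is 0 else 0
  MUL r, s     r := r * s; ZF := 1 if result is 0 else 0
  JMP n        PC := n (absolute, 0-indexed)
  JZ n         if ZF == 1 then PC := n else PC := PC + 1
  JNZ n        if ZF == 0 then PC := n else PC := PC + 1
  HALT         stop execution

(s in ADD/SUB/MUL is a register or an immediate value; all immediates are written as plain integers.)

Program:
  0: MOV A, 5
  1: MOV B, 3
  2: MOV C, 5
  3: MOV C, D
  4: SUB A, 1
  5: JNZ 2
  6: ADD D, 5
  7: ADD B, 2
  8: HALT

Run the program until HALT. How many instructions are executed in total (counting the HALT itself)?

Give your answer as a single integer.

Step 1: PC=0 exec 'MOV A, 5'. After: A=5 B=0 C=0 D=0 ZF=0 PC=1
Step 2: PC=1 exec 'MOV B, 3'. After: A=5 B=3 C=0 D=0 ZF=0 PC=2
Step 3: PC=2 exec 'MOV C, 5'. After: A=5 B=3 C=5 D=0 ZF=0 PC=3
Step 4: PC=3 exec 'MOV C, D'. After: A=5 B=3 C=0 D=0 ZF=0 PC=4
Step 5: PC=4 exec 'SUB A, 1'. After: A=4 B=3 C=0 D=0 ZF=0 PC=5
Step 6: PC=5 exec 'JNZ 2'. After: A=4 B=3 C=0 D=0 ZF=0 PC=2
Step 7: PC=2 exec 'MOV C, 5'. After: A=4 B=3 C=5 D=0 ZF=0 PC=3
Step 8: PC=3 exec 'MOV C, D'. After: A=4 B=3 C=0 D=0 ZF=0 PC=4
Step 9: PC=4 exec 'SUB A, 1'. After: A=3 B=3 C=0 D=0 ZF=0 PC=5
Step 10: PC=5 exec 'JNZ 2'. After: A=3 B=3 C=0 D=0 ZF=0 PC=2
Step 11: PC=2 exec 'MOV C, 5'. After: A=3 B=3 C=5 D=0 ZF=0 PC=3
Step 12: PC=3 exec 'MOV C, D'. After: A=3 B=3 C=0 D=0 ZF=0 PC=4
Step 13: PC=4 exec 'SUB A, 1'. After: A=2 B=3 C=0 D=0 ZF=0 PC=5
Step 14: PC=5 exec 'JNZ 2'. After: A=2 B=3 C=0 D=0 ZF=0 PC=2
Step 15: PC=2 exec 'MOV C, 5'. After: A=2 B=3 C=5 D=0 ZF=0 PC=3
Step 16: PC=3 exec 'MOV C, D'. After: A=2 B=3 C=0 D=0 ZF=0 PC=4
Step 17: PC=4 exec 'SUB A, 1'. After: A=1 B=3 C=0 D=0 ZF=0 PC=5
Step 18: PC=5 exec 'JNZ 2'. After: A=1 B=3 C=0 D=0 ZF=0 PC=2
Step 19: PC=2 exec 'MOV C, 5'. After: A=1 B=3 C=5 D=0 ZF=0 PC=3
Step 20: PC=3 exec 'MOV C, D'. After: A=1 B=3 C=0 D=0 ZF=0 PC=4
Step 21: PC=4 exec 'SUB A, 1'. After: A=0 B=3 C=0 D=0 ZF=1 PC=5
Step 22: PC=5 exec 'JNZ 2'. After: A=0 B=3 C=0 D=0 ZF=1 PC=6
Step 23: PC=6 exec 'ADD D, 5'. After: A=0 B=3 C=0 D=5 ZF=0 PC=7
Step 24: PC=7 exec 'ADD B, 2'. After: A=0 B=5 C=0 D=5 ZF=0 PC=8
Step 25: PC=8 exec 'HALT'. After: A=0 B=5 C=0 D=5 ZF=0 PC=8 HALTED
Total instructions executed: 25

Answer: 25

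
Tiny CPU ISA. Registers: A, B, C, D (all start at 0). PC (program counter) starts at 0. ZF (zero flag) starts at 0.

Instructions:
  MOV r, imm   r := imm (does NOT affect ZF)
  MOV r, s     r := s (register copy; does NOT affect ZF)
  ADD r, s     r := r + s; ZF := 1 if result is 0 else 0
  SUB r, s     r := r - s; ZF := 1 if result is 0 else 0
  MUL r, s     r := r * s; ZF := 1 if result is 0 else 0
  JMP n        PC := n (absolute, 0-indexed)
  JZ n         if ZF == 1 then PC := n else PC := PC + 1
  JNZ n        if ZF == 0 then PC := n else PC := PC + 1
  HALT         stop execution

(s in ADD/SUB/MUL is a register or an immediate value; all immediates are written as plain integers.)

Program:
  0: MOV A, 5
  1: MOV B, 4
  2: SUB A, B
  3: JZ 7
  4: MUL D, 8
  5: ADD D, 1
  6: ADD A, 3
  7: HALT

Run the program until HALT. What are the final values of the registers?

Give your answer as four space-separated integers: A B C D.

Step 1: PC=0 exec 'MOV A, 5'. After: A=5 B=0 C=0 D=0 ZF=0 PC=1
Step 2: PC=1 exec 'MOV B, 4'. After: A=5 B=4 C=0 D=0 ZF=0 PC=2
Step 3: PC=2 exec 'SUB A, B'. After: A=1 B=4 C=0 D=0 ZF=0 PC=3
Step 4: PC=3 exec 'JZ 7'. After: A=1 B=4 C=0 D=0 ZF=0 PC=4
Step 5: PC=4 exec 'MUL D, 8'. After: A=1 B=4 C=0 D=0 ZF=1 PC=5
Step 6: PC=5 exec 'ADD D, 1'. After: A=1 B=4 C=0 D=1 ZF=0 PC=6
Step 7: PC=6 exec 'ADD A, 3'. After: A=4 B=4 C=0 D=1 ZF=0 PC=7
Step 8: PC=7 exec 'HALT'. After: A=4 B=4 C=0 D=1 ZF=0 PC=7 HALTED

Answer: 4 4 0 1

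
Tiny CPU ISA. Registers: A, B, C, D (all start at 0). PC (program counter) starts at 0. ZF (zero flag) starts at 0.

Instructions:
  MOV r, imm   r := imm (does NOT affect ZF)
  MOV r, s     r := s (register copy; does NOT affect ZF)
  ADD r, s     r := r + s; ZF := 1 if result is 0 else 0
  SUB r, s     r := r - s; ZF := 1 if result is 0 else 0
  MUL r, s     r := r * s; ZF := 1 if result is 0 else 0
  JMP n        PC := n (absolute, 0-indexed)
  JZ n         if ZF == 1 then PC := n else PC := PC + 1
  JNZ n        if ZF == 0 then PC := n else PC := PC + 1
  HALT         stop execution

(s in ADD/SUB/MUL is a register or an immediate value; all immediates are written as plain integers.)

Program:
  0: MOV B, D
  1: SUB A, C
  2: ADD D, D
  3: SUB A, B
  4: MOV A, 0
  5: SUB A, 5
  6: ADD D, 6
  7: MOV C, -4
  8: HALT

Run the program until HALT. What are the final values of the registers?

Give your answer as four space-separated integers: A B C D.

Answer: -5 0 -4 6

Derivation:
Step 1: PC=0 exec 'MOV B, D'. After: A=0 B=0 C=0 D=0 ZF=0 PC=1
Step 2: PC=1 exec 'SUB A, C'. After: A=0 B=0 C=0 D=0 ZF=1 PC=2
Step 3: PC=2 exec 'ADD D, D'. After: A=0 B=0 C=0 D=0 ZF=1 PC=3
Step 4: PC=3 exec 'SUB A, B'. After: A=0 B=0 C=0 D=0 ZF=1 PC=4
Step 5: PC=4 exec 'MOV A, 0'. After: A=0 B=0 C=0 D=0 ZF=1 PC=5
Step 6: PC=5 exec 'SUB A, 5'. After: A=-5 B=0 C=0 D=0 ZF=0 PC=6
Step 7: PC=6 exec 'ADD D, 6'. After: A=-5 B=0 C=0 D=6 ZF=0 PC=7
Step 8: PC=7 exec 'MOV C, -4'. After: A=-5 B=0 C=-4 D=6 ZF=0 PC=8
Step 9: PC=8 exec 'HALT'. After: A=-5 B=0 C=-4 D=6 ZF=0 PC=8 HALTED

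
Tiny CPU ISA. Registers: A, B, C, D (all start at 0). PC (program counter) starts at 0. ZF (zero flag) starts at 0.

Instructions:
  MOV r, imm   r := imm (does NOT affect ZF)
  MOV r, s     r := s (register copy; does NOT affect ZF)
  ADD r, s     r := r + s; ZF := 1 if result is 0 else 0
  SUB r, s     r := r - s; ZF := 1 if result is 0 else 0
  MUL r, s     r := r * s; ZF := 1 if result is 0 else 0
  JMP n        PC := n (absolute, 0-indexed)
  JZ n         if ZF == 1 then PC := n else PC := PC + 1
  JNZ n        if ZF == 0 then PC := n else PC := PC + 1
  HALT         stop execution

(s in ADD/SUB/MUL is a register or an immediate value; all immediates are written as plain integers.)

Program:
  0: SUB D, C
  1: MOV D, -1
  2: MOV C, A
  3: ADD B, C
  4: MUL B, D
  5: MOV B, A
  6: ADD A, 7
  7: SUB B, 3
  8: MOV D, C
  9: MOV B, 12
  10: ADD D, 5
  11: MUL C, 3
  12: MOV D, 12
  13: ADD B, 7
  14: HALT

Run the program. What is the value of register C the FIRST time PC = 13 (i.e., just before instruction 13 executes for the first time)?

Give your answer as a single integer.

Step 1: PC=0 exec 'SUB D, C'. After: A=0 B=0 C=0 D=0 ZF=1 PC=1
Step 2: PC=1 exec 'MOV D, -1'. After: A=0 B=0 C=0 D=-1 ZF=1 PC=2
Step 3: PC=2 exec 'MOV C, A'. After: A=0 B=0 C=0 D=-1 ZF=1 PC=3
Step 4: PC=3 exec 'ADD B, C'. After: A=0 B=0 C=0 D=-1 ZF=1 PC=4
Step 5: PC=4 exec 'MUL B, D'. After: A=0 B=0 C=0 D=-1 ZF=1 PC=5
Step 6: PC=5 exec 'MOV B, A'. After: A=0 B=0 C=0 D=-1 ZF=1 PC=6
Step 7: PC=6 exec 'ADD A, 7'. After: A=7 B=0 C=0 D=-1 ZF=0 PC=7
Step 8: PC=7 exec 'SUB B, 3'. After: A=7 B=-3 C=0 D=-1 ZF=0 PC=8
Step 9: PC=8 exec 'MOV D, C'. After: A=7 B=-3 C=0 D=0 ZF=0 PC=9
Step 10: PC=9 exec 'MOV B, 12'. After: A=7 B=12 C=0 D=0 ZF=0 PC=10
Step 11: PC=10 exec 'ADD D, 5'. After: A=7 B=12 C=0 D=5 ZF=0 PC=11
Step 12: PC=11 exec 'MUL C, 3'. After: A=7 B=12 C=0 D=5 ZF=1 PC=12
Step 13: PC=12 exec 'MOV D, 12'. After: A=7 B=12 C=0 D=12 ZF=1 PC=13
First time PC=13: C=0

0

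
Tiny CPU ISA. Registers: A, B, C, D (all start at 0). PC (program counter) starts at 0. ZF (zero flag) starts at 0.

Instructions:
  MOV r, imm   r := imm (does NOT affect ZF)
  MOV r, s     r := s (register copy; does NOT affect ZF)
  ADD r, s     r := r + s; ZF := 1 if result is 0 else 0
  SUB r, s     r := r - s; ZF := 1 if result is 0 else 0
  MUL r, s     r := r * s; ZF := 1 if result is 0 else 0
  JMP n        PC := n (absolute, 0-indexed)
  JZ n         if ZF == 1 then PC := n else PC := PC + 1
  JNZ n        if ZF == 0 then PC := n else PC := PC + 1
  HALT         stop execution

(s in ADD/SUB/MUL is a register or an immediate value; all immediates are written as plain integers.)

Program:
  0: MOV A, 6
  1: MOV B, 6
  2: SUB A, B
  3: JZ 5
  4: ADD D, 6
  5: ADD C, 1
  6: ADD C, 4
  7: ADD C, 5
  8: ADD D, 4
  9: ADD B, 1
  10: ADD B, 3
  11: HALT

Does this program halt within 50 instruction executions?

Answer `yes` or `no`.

Step 1: PC=0 exec 'MOV A, 6'. After: A=6 B=0 C=0 D=0 ZF=0 PC=1
Step 2: PC=1 exec 'MOV B, 6'. After: A=6 B=6 C=0 D=0 ZF=0 PC=2
Step 3: PC=2 exec 'SUB A, B'. After: A=0 B=6 C=0 D=0 ZF=1 PC=3
Step 4: PC=3 exec 'JZ 5'. After: A=0 B=6 C=0 D=0 ZF=1 PC=5
Step 5: PC=5 exec 'ADD C, 1'. After: A=0 B=6 C=1 D=0 ZF=0 PC=6
Step 6: PC=6 exec 'ADD C, 4'. After: A=0 B=6 C=5 D=0 ZF=0 PC=7
Step 7: PC=7 exec 'ADD C, 5'. After: A=0 B=6 C=10 D=0 ZF=0 PC=8
Step 8: PC=8 exec 'ADD D, 4'. After: A=0 B=6 C=10 D=4 ZF=0 PC=9
Step 9: PC=9 exec 'ADD B, 1'. After: A=0 B=7 C=10 D=4 ZF=0 PC=10
Step 10: PC=10 exec 'ADD B, 3'. After: A=0 B=10 C=10 D=4 ZF=0 PC=11
Step 11: PC=11 exec 'HALT'. After: A=0 B=10 C=10 D=4 ZF=0 PC=11 HALTED

Answer: yes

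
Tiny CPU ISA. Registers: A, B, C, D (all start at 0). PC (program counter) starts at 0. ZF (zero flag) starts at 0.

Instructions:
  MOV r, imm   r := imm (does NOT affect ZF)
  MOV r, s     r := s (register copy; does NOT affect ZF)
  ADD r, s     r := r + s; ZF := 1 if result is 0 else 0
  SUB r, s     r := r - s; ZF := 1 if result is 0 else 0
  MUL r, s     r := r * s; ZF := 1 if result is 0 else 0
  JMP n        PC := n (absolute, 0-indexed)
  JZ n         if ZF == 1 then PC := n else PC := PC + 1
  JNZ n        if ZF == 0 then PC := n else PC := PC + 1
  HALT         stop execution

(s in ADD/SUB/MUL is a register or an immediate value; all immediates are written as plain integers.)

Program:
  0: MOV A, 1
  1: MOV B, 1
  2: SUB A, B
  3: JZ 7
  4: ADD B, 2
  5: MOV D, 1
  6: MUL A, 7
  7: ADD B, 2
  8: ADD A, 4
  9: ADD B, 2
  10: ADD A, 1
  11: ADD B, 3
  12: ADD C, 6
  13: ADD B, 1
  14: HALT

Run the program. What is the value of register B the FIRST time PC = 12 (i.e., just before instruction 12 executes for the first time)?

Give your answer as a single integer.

Step 1: PC=0 exec 'MOV A, 1'. After: A=1 B=0 C=0 D=0 ZF=0 PC=1
Step 2: PC=1 exec 'MOV B, 1'. After: A=1 B=1 C=0 D=0 ZF=0 PC=2
Step 3: PC=2 exec 'SUB A, B'. After: A=0 B=1 C=0 D=0 ZF=1 PC=3
Step 4: PC=3 exec 'JZ 7'. After: A=0 B=1 C=0 D=0 ZF=1 PC=7
Step 5: PC=7 exec 'ADD B, 2'. After: A=0 B=3 C=0 D=0 ZF=0 PC=8
Step 6: PC=8 exec 'ADD A, 4'. After: A=4 B=3 C=0 D=0 ZF=0 PC=9
Step 7: PC=9 exec 'ADD B, 2'. After: A=4 B=5 C=0 D=0 ZF=0 PC=10
Step 8: PC=10 exec 'ADD A, 1'. After: A=5 B=5 C=0 D=0 ZF=0 PC=11
Step 9: PC=11 exec 'ADD B, 3'. After: A=5 B=8 C=0 D=0 ZF=0 PC=12
First time PC=12: B=8

8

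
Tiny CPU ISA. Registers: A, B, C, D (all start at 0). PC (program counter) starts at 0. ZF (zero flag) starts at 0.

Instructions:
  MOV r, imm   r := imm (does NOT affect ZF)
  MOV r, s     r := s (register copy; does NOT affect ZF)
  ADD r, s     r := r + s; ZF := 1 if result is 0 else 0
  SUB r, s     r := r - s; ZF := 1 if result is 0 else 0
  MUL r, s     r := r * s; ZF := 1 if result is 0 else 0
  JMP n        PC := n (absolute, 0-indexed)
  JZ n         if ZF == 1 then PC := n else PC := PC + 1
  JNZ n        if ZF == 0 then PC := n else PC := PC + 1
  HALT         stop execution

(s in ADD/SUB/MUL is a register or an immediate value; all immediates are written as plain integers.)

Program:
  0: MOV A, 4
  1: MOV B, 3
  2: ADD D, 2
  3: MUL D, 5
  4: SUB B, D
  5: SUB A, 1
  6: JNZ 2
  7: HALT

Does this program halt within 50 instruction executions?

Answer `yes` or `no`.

Step 1: PC=0 exec 'MOV A, 4'. After: A=4 B=0 C=0 D=0 ZF=0 PC=1
Step 2: PC=1 exec 'MOV B, 3'. After: A=4 B=3 C=0 D=0 ZF=0 PC=2
Step 3: PC=2 exec 'ADD D, 2'. After: A=4 B=3 C=0 D=2 ZF=0 PC=3
Step 4: PC=3 exec 'MUL D, 5'. After: A=4 B=3 C=0 D=10 ZF=0 PC=4
Step 5: PC=4 exec 'SUB B, D'. After: A=4 B=-7 C=0 D=10 ZF=0 PC=5
Step 6: PC=5 exec 'SUB A, 1'. After: A=3 B=-7 C=0 D=10 ZF=0 PC=6
Step 7: PC=6 exec 'JNZ 2'. After: A=3 B=-7 C=0 D=10 ZF=0 PC=2
Step 8: PC=2 exec 'ADD D, 2'. After: A=3 B=-7 C=0 D=12 ZF=0 PC=3
Step 9: PC=3 exec 'MUL D, 5'. After: A=3 B=-7 C=0 D=60 ZF=0 PC=4
Step 10: PC=4 exec 'SUB B, D'. After: A=3 B=-67 C=0 D=60 ZF=0 PC=5
Step 11: PC=5 exec 'SUB A, 1'. After: A=2 B=-67 C=0 D=60 ZF=0 PC=6
Step 12: PC=6 exec 'JNZ 2'. After: A=2 B=-67 C=0 D=60 ZF=0 PC=2
Step 13: PC=2 exec 'ADD D, 2'. After: A=2 B=-67 C=0 D=62 ZF=0 PC=3
Step 14: PC=3 exec 'MUL D, 5'. After: A=2 B=-67 C=0 D=310 ZF=0 PC=4
Step 15: PC=4 exec 'SUB B, D'. After: A=2 B=-377 C=0 D=310 ZF=0 PC=5
Step 16: PC=5 exec 'SUB A, 1'. After: A=1 B=-377 C=0 D=310 ZF=0 PC=6
Step 17: PC=6 exec 'JNZ 2'. After: A=1 B=-377 C=0 D=310 ZF=0 PC=2
Step 18: PC=2 exec 'ADD D, 2'. After: A=1 B=-377 C=0 D=312 ZF=0 PC=3
Step 19: PC=3 exec 'MUL D, 5'. After: A=1 B=-377 C=0 D=1560 ZF=0 PC=4
Step 20: PC=4 exec 'SUB B, D'. After: A=1 B=-1937 C=0 D=1560 ZF=0 PC=5
Step 21: PC=5 exec 'SUB A, 1'. After: A=0 B=-1937 C=0 D=1560 ZF=1 PC=6
Step 22: PC=6 exec 'JNZ 2'. After: A=0 B=-1937 C=0 D=1560 ZF=1 PC=7
Step 23: PC=7 exec 'HALT'. After: A=0 B=-1937 C=0 D=1560 ZF=1 PC=7 HALTED

Answer: yes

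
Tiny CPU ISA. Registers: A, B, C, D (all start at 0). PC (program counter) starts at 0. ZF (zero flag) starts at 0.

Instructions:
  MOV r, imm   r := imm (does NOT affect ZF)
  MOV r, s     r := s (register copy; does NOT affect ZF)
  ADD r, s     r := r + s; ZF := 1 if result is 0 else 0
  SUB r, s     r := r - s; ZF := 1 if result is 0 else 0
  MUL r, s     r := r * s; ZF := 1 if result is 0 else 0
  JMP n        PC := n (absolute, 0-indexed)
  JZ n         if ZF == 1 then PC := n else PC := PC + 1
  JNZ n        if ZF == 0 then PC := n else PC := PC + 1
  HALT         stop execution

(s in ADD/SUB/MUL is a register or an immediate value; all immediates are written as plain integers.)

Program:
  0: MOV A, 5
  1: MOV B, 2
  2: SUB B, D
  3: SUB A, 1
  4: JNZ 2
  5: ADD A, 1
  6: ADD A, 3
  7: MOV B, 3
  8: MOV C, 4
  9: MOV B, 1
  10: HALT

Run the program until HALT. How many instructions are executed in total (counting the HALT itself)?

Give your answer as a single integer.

Answer: 23

Derivation:
Step 1: PC=0 exec 'MOV A, 5'. After: A=5 B=0 C=0 D=0 ZF=0 PC=1
Step 2: PC=1 exec 'MOV B, 2'. After: A=5 B=2 C=0 D=0 ZF=0 PC=2
Step 3: PC=2 exec 'SUB B, D'. After: A=5 B=2 C=0 D=0 ZF=0 PC=3
Step 4: PC=3 exec 'SUB A, 1'. After: A=4 B=2 C=0 D=0 ZF=0 PC=4
Step 5: PC=4 exec 'JNZ 2'. After: A=4 B=2 C=0 D=0 ZF=0 PC=2
Step 6: PC=2 exec 'SUB B, D'. After: A=4 B=2 C=0 D=0 ZF=0 PC=3
Step 7: PC=3 exec 'SUB A, 1'. After: A=3 B=2 C=0 D=0 ZF=0 PC=4
Step 8: PC=4 exec 'JNZ 2'. After: A=3 B=2 C=0 D=0 ZF=0 PC=2
Step 9: PC=2 exec 'SUB B, D'. After: A=3 B=2 C=0 D=0 ZF=0 PC=3
Step 10: PC=3 exec 'SUB A, 1'. After: A=2 B=2 C=0 D=0 ZF=0 PC=4
Step 11: PC=4 exec 'JNZ 2'. After: A=2 B=2 C=0 D=0 ZF=0 PC=2
Step 12: PC=2 exec 'SUB B, D'. After: A=2 B=2 C=0 D=0 ZF=0 PC=3
Step 13: PC=3 exec 'SUB A, 1'. After: A=1 B=2 C=0 D=0 ZF=0 PC=4
Step 14: PC=4 exec 'JNZ 2'. After: A=1 B=2 C=0 D=0 ZF=0 PC=2
Step 15: PC=2 exec 'SUB B, D'. After: A=1 B=2 C=0 D=0 ZF=0 PC=3
Step 16: PC=3 exec 'SUB A, 1'. After: A=0 B=2 C=0 D=0 ZF=1 PC=4
Step 17: PC=4 exec 'JNZ 2'. After: A=0 B=2 C=0 D=0 ZF=1 PC=5
Step 18: PC=5 exec 'ADD A, 1'. After: A=1 B=2 C=0 D=0 ZF=0 PC=6
Step 19: PC=6 exec 'ADD A, 3'. After: A=4 B=2 C=0 D=0 ZF=0 PC=7
Step 20: PC=7 exec 'MOV B, 3'. After: A=4 B=3 C=0 D=0 ZF=0 PC=8
Step 21: PC=8 exec 'MOV C, 4'. After: A=4 B=3 C=4 D=0 ZF=0 PC=9
Step 22: PC=9 exec 'MOV B, 1'. After: A=4 B=1 C=4 D=0 ZF=0 PC=10
Step 23: PC=10 exec 'HALT'. After: A=4 B=1 C=4 D=0 ZF=0 PC=10 HALTED
Total instructions executed: 23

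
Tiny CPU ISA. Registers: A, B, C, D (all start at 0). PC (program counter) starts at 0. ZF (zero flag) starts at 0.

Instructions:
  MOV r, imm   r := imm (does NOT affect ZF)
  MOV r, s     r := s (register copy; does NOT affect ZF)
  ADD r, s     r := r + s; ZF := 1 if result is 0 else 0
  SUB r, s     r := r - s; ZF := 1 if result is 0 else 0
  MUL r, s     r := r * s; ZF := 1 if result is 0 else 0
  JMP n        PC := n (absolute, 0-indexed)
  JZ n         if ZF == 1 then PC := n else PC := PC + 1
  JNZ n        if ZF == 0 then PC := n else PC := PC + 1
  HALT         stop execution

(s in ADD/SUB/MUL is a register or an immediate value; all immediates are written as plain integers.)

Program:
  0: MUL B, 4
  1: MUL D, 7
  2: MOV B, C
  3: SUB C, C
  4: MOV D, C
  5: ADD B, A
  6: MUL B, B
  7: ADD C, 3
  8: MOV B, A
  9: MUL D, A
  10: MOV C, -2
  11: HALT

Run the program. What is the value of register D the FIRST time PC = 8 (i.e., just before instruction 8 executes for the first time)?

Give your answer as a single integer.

Step 1: PC=0 exec 'MUL B, 4'. After: A=0 B=0 C=0 D=0 ZF=1 PC=1
Step 2: PC=1 exec 'MUL D, 7'. After: A=0 B=0 C=0 D=0 ZF=1 PC=2
Step 3: PC=2 exec 'MOV B, C'. After: A=0 B=0 C=0 D=0 ZF=1 PC=3
Step 4: PC=3 exec 'SUB C, C'. After: A=0 B=0 C=0 D=0 ZF=1 PC=4
Step 5: PC=4 exec 'MOV D, C'. After: A=0 B=0 C=0 D=0 ZF=1 PC=5
Step 6: PC=5 exec 'ADD B, A'. After: A=0 B=0 C=0 D=0 ZF=1 PC=6
Step 7: PC=6 exec 'MUL B, B'. After: A=0 B=0 C=0 D=0 ZF=1 PC=7
Step 8: PC=7 exec 'ADD C, 3'. After: A=0 B=0 C=3 D=0 ZF=0 PC=8
First time PC=8: D=0

0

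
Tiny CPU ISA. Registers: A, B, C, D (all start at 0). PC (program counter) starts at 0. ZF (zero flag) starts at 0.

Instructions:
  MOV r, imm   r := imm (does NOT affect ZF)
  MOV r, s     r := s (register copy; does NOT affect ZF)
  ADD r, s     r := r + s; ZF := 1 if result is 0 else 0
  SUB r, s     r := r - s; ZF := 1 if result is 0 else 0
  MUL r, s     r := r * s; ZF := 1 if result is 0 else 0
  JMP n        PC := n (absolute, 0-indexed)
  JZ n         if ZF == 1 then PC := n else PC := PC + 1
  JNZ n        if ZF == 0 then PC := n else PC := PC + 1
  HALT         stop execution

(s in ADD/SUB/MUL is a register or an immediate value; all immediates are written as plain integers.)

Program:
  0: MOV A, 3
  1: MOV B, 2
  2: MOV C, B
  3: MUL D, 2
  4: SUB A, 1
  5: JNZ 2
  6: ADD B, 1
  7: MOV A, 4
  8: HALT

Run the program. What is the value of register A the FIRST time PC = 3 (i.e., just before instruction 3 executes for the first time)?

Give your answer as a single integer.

Step 1: PC=0 exec 'MOV A, 3'. After: A=3 B=0 C=0 D=0 ZF=0 PC=1
Step 2: PC=1 exec 'MOV B, 2'. After: A=3 B=2 C=0 D=0 ZF=0 PC=2
Step 3: PC=2 exec 'MOV C, B'. After: A=3 B=2 C=2 D=0 ZF=0 PC=3
First time PC=3: A=3

3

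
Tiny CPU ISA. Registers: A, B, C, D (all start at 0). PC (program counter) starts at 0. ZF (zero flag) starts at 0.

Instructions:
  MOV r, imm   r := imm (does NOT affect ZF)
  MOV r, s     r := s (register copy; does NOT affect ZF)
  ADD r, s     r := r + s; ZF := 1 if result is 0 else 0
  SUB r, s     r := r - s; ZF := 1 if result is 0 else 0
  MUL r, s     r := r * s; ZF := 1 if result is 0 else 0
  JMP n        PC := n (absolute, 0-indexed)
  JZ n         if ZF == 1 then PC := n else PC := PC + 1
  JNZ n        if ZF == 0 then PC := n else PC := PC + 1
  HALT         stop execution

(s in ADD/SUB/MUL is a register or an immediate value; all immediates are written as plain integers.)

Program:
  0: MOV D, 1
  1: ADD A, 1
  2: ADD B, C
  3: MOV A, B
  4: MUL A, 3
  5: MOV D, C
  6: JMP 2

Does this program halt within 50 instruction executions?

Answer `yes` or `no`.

Answer: no

Derivation:
Step 1: PC=0 exec 'MOV D, 1'. After: A=0 B=0 C=0 D=1 ZF=0 PC=1
Step 2: PC=1 exec 'ADD A, 1'. After: A=1 B=0 C=0 D=1 ZF=0 PC=2
Step 3: PC=2 exec 'ADD B, C'. After: A=1 B=0 C=0 D=1 ZF=1 PC=3
Step 4: PC=3 exec 'MOV A, B'. After: A=0 B=0 C=0 D=1 ZF=1 PC=4
Step 5: PC=4 exec 'MUL A, 3'. After: A=0 B=0 C=0 D=1 ZF=1 PC=5
Step 6: PC=5 exec 'MOV D, C'. After: A=0 B=0 C=0 D=0 ZF=1 PC=6
Step 7: PC=6 exec 'JMP 2'. After: A=0 B=0 C=0 D=0 ZF=1 PC=2
Step 8: PC=2 exec 'ADD B, C'. After: A=0 B=0 C=0 D=0 ZF=1 PC=3
Step 9: PC=3 exec 'MOV A, B'. After: A=0 B=0 C=0 D=0 ZF=1 PC=4
Step 10: PC=4 exec 'MUL A, 3'. After: A=0 B=0 C=0 D=0 ZF=1 PC=5
Step 11: PC=5 exec 'MOV D, C'. After: A=0 B=0 C=0 D=0 ZF=1 PC=6
State after step 11 equals state after step 6: the program is in a cycle of length 5 and will never halt.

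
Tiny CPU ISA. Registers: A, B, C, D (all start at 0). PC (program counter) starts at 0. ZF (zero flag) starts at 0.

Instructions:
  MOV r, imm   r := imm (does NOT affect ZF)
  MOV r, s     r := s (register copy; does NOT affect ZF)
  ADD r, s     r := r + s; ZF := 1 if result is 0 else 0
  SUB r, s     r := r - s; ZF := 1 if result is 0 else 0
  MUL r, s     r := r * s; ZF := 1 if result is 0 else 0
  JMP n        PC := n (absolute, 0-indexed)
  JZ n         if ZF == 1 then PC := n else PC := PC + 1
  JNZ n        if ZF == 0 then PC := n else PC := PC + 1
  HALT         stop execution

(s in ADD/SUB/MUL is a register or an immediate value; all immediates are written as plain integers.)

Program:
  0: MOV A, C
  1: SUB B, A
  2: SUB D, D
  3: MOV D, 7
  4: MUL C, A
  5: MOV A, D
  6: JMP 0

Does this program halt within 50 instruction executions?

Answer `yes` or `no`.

Answer: no

Derivation:
Step 1: PC=0 exec 'MOV A, C'. After: A=0 B=0 C=0 D=0 ZF=0 PC=1
Step 2: PC=1 exec 'SUB B, A'. After: A=0 B=0 C=0 D=0 ZF=1 PC=2
Step 3: PC=2 exec 'SUB D, D'. After: A=0 B=0 C=0 D=0 ZF=1 PC=3
Step 4: PC=3 exec 'MOV D, 7'. After: A=0 B=0 C=0 D=7 ZF=1 PC=4
Step 5: PC=4 exec 'MUL C, A'. After: A=0 B=0 C=0 D=7 ZF=1 PC=5
Step 6: PC=5 exec 'MOV A, D'. After: A=7 B=0 C=0 D=7 ZF=1 PC=6
Step 7: PC=6 exec 'JMP 0'. After: A=7 B=0 C=0 D=7 ZF=1 PC=0
Step 8: PC=0 exec 'MOV A, C'. After: A=0 B=0 C=0 D=7 ZF=1 PC=1
Step 9: PC=1 exec 'SUB B, A'. After: A=0 B=0 C=0 D=7 ZF=1 PC=2
Step 10: PC=2 exec 'SUB D, D'. After: A=0 B=0 C=0 D=0 ZF=1 PC=3
State after step 10 equals state after step 3: the program is in a cycle of length 7 and will never halt.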